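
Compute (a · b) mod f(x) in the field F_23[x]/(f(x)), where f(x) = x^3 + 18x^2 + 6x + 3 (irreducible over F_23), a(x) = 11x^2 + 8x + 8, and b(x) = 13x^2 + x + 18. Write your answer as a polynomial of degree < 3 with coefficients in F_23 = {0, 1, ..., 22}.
a · b ≡ 14x^2 + 10x (mod f(x))

Multiply in F_23[x]: a(x)·b(x) = (11x^2 + 8x + 8)·(13x^2 + x + 18) = 5x^4 + 11x^2 + 14x + 6. This has degree ≥ 3, so divide by f(x) over F_23: 5x^4 + 11x^2 + 14x + 6 = (5x + 2)·(x^3 + 18x^2 + 6x + 3) + (14x^2 + 10x). Hence a·b ≡ 14x^2 + 10x (mod f). (F_23[x]/(f) is a field with 23^3 = 12167 elements since f is irreducible of degree 3.)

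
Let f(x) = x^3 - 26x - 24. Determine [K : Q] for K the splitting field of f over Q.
[K : Q] = 6

By the rational root test, any rational root of the monic integer polynomial f(x) = x^3 - 26x - 24 must be an integer dividing the constant term -24, i.e. one of ±{1, 2, 3, 4, 6, 8, 12, 24}. Evaluating: f(1) = -49, f(-1) = 1, f(2) = -68, f(-2) = 20, f(3) = -75, f(-3) = 27, f(4) = -64, f(-4) = 16, f(6) = 36, f(-6) = -84, f(8) = 280, f(-8) = -328, f(12) = 1392, f(-12) = -1440, f(24) = 13176, f(-24) = -13224; none is 0, so f has no rational root and is therefore irreducible over Q (a cubic with no linear factor over a field is irreducible). For an irreducible cubic, the Galois group is A_3 or S_3 according as the discriminant disc(f) = -4a^3 - 27b^2 = -4·(-26)^3 - 27·(-24)^2 = 54752 is or is not a square in Q. Here disc(f) = 54752 is not a perfect square in Q, so the Galois group of f over Q is not contained in A_3 and must be all of S_3. The splitting field has degree |S_3| = 6 over Q, so [K : Q] = 6.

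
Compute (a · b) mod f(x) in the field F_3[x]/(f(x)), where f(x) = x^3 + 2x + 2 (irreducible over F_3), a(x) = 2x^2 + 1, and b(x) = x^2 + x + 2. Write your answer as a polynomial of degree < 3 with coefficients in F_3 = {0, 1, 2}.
a · b ≡ x^2 + 2x + 1 (mod f(x))

Multiply in F_3[x]: a(x)·b(x) = (2x^2 + 1)·(x^2 + x + 2) = 2x^4 + 2x^3 + 2x^2 + x + 2. This has degree ≥ 3, so divide by f(x) over F_3: 2x^4 + 2x^3 + 2x^2 + x + 2 = (2x + 2)·(x^3 + 2x + 2) + (x^2 + 2x + 1). Hence a·b ≡ x^2 + 2x + 1 (mod f). (F_3[x]/(f) is a field with 3^3 = 27 elements since f is irreducible of degree 3.)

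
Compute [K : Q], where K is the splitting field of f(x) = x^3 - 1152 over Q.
[K : Q] = 6

The roots of x^3 - 1152 are ∛1152, ω∛1152, ω^2∛1152 where ω = e^(2πi/3) is a primitive cube root of unity, so K = Q(∛1152, ω). Now [Q(∛1152):Q] = 3 (since 1152 is not a perfect cube, x^3 - 1152 is irreducible) and [Q(ω):Q] = 2. Both 2 and 3 divide [K:Q], and [K:Q] ≤ 3·2 = 6, so [K:Q] = 6. (Equivalently: Q(∛1152) ⊂ R but ω ∉ R, so [K : Q(∛1152)] = 2.)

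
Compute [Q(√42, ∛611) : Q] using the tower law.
[Q(√42, ∛611) : Q] = 6

Let L = Q(√42, ∛611). Since Q(√42) ⊂ L and [Q(√42):Q] = 2, the tower law gives 2 | [L:Q]. Likewise Q(∛611) ⊂ L with [Q(∛611):Q] = 3 (because 611 is not a perfect cube), so 3 | [L:Q]. As gcd(2,3) = 1, [L:Q] is divisible by 6. Conversely L is generated over Q by √42 and ∛611, so [L:Q] ≤ 2·3 = 6. Therefore [Q(√42, ∛611) : Q] = 6.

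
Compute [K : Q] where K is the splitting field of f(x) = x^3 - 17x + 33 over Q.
[K : Q] = 6

By the rational root test, any rational root of the monic integer polynomial f(x) = x^3 - 17x + 33 must be an integer dividing the constant term 33, i.e. one of ±{1, 3, 11, 33}. Evaluating: f(1) = 17, f(-1) = 49, f(3) = 9, f(-3) = 57, f(11) = 1177, f(-11) = -1111, f(33) = 35409, f(-33) = -35343; none is 0, so f has no rational root and is therefore irreducible over Q (a cubic with no linear factor over a field is irreducible). For an irreducible cubic, the Galois group is A_3 or S_3 according as the discriminant disc(f) = -4a^3 - 27b^2 = -4·(-17)^3 - 27·(33)^2 = -9751 is or is not a square in Q. Here disc(f) = -9751 is not a perfect square in Q, so the Galois group of f over Q is not contained in A_3 and must be all of S_3. The splitting field has degree |S_3| = 6 over Q, so [K : Q] = 6.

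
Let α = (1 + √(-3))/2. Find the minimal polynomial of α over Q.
m_α(x) = x^2 - x + 1

From 2α - 1 = √(-3), squaring gives (2α - 1)^2 = -3, i.e. 4α^2 - 4α + 1 = -3, so α^2 - α + (1 + 3)/4 = 0. Since -3 ≡ 1 (mod 4), (1 + 3)/4 = 1 ∈ Z. The polynomial x^2 - x + 1 has discriminant 1 - 4·(1) = -3, which is not a perfect square in Q (d = -3 is squarefree and ≠ 1), so x^2 - x + 1 is irreducible over Q. It is the minimal polynomial of α.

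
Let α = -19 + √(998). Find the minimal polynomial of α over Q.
m_α(x) = x^2 + 38x - 637

From α + 19 = √(998), squaring gives (α + 19)^2 = 998, i.e. α^2 + 38α + 361 = 998, so α^2 + 38α - 637 = 0. The discriminant of x^2 + 38x - 637 is (38)^2 - 4·(-637) = 1444 + 2548 = 3992, and 4·(998) is not a perfect square in Q since 998 is squarefree and ≠ 1. Hence x^2 + 38x - 637 is irreducible over Q and is the minimal polynomial of α.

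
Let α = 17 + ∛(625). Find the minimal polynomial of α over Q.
m_α(x) = x^3 - 51x^2 + 867x - 5538

Set β = α - 17 = ∛(625), so β^3 = 625. Then (α - 17)^3 - 625 = 0, i.e. α is a root of g(x) = (x - 17)^3 - 625 = x^3 - 51x^2 + 867x - 5538. Since g(x) = h(x - 17) where h(x) = x^3 - 625, and h is irreducible over Q (because 625 is not a perfect cube, so h has no rational root, and a monic cubic with no rational root is irreducible), g is also irreducible (irreducibility is preserved under the substitution x → x - 17). Hence m_α(x) = x^3 - 51x^2 + 867x - 5538.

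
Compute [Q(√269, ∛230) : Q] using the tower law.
[Q(√269, ∛230) : Q] = 6

Let L = Q(√269, ∛230). Since Q(√269) ⊂ L and [Q(√269):Q] = 2, the tower law gives 2 | [L:Q]. Likewise Q(∛230) ⊂ L with [Q(∛230):Q] = 3 (because 230 is not a perfect cube), so 3 | [L:Q]. As gcd(2,3) = 1, [L:Q] is divisible by 6. Conversely L is generated over Q by √269 and ∛230, so [L:Q] ≤ 2·3 = 6. Therefore [Q(√269, ∛230) : Q] = 6.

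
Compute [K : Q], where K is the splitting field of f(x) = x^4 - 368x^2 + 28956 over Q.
[K : Q] = 4

Solving the quadratic in x^2: x^2 = (368 ± √(368^2 - 4·28956))/2 = (368 ± √19600)/2 = (368 ± 140)/2, giving x^2 = 254 or x^2 = 114. So f(x) = (x^2 - 254)(x^2 - 114) and the roots of f are ±√254, ±√114. Hence the splitting field is K = Q(√254, √114). Since 254 and 114 are distinct squarefree integers > 1, their product 28956 is not a perfect square, so √114 ∉ Q(√254). By the tower law [K:Q] = [Q(√254,√114):Q(√254)] · [Q(√254):Q] = 2 · 2 = 4.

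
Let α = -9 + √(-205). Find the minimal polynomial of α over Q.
m_α(x) = x^2 + 18x + 286

From α + 9 = √(-205), squaring gives (α + 9)^2 = -205, i.e. α^2 + 18α + 81 = -205, so α^2 + 18α + 286 = 0. The discriminant of x^2 + 18x + 286 is (18)^2 - 4·(286) = 324 - 1144 = -820, and 4·(-205) is not a perfect square in Q since -205 is squarefree and ≠ 1. Hence x^2 + 18x + 286 is irreducible over Q and is the minimal polynomial of α.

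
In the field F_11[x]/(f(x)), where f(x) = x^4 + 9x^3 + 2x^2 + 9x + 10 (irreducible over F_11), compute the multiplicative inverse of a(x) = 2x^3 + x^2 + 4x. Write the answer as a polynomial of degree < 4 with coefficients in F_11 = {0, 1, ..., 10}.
a(x)^(-1) ≡ 5x^3 + 3x + 7 (mod f(x))

Since f is irreducible over F_11, F_11[x]/(f) is a field and a(x) ≠ 0 has an inverse. Apply the extended Euclidean algorithm to f(x) and a(x) in F_11[x]: f(x) = (6x + 7)·a(x) + (4x^2 + 3x + 10);  a(x) = (6x + 4)·(4x^2 + 3x + 10) + (9x + 4);  (4x^2 + 3x + 10) = (9x)·(9x + 4) + (10). The last nonzero remainder is the constant 10 = gcd(f, a) in F_11. Back-substituting through the division chain expresses 10 = s(x)·a(x) + t(x)·f(x) with s(x) ≡ 6x^3 + 8x + 4 (mod f), so (6x^3 + 8x + 4)·a(x) ≡ 10 (mod f). Multiplying by 10^(-1) ≡ 10 in F_11 gives a(x)^(-1) ≡ 10·(6x^3 + 8x + 4) ≡ 5x^3 + 3x + 7 (mod f). Check: (2x^3 + x^2 + 4x)·(5x^3 + 3x + 7) = 10x^6 + 5x^5 + 4x^4 + 6x^3 + 8x^2 + 6x ≡ 1 (mod x^4 + 9x^3 + 2x^2 + 9x + 10).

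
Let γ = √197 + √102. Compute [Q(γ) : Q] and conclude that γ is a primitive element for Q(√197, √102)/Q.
[Q(γ) : Q] = 4 (equivalently, Q(γ) = Q(√197, √102))

Obviously Q(γ) ⊆ Q(√197, √102), and [Q(√197, √102):Q] = 4 (since 197, 102 are distinct squarefree integers > 1 with 20094 not a perfect square). To show equality we compute the minimal polynomial of γ. From γ = √197 + √102: γ^2 = 197 + 2√(20094) + 102 = 299 + 2√(20094), so γ^2 - 299 = 2√(20094); squaring, (γ^2 - 299)^2 = 4·20094, i.e. γ^4 - 598γ^2 + 89401 - 80376 = 0, i.e. γ^4 - 598γ^2 + 9025 = 0. So γ is a root of x^4 - 598x^2 + 9025. This polynomial is irreducible over Q: it has no rational root (each ±√197 ± √102 is irrational), and any factorization into two quadratics over Q would force √(20094) ∈ Q (pairing opposite roots) or √197, √102 ∈ Q (other pairings), all impossible. Hence [Q(γ):Q] = 4 = [Q(√197, √102):Q], so Q(γ) = Q(√197, √102).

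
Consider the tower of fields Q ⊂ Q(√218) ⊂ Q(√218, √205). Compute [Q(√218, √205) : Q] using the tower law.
[Q(√218, √205) : Q] = 4

[Q(√218):Q] = 2 (min poly x^2 - 218, irreducible since 218 is squarefree > 1). For the top step, suppose √205 ∈ Q(√218), say √205 = c + d√218 with c, d ∈ Q. Squaring: 205 = c^2 + 218d^2 + 2cd√218. Since √218 ∉ Q this forces 2cd = 0. If d = 0 then √205 = c ∈ Q, contradicting 205 squarefree > 1. If c = 0 then 205 = 218d^2, so 218·205 = (218d)^2 is a perfect square in Q — but 218·205 = 44690 is not a perfect square (since 218 and 205 are distinct squarefree integers). Contradiction. Hence √205 ∉ Q(√218), so x^2 - 205 stays irreducible over Q(√218) and [Q(√218, √205) : Q(√218)] = 2. By the tower law, [Q(√218, √205) : Q] = 2 · 2 = 4.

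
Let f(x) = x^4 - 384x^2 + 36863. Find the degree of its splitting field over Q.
[K : Q] = 4

Solving the quadratic in x^2: x^2 = (384 ± √(384^2 - 4·36863))/2 = (384 ± √4)/2 = (384 ± 2)/2, giving x^2 = 193 or x^2 = 191. So f(x) = (x^2 - 193)(x^2 - 191) and the roots of f are ±√193, ±√191. Hence the splitting field is K = Q(√193, √191). Since 193 and 191 are distinct squarefree integers > 1, their product 36863 is not a perfect square, so √191 ∉ Q(√193). By the tower law [K:Q] = [Q(√193,√191):Q(√193)] · [Q(√193):Q] = 2 · 2 = 4.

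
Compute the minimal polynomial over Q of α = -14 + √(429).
m_α(x) = x^2 + 28x - 233

From α + 14 = √(429), squaring gives (α + 14)^2 = 429, i.e. α^2 + 28α + 196 = 429, so α^2 + 28α - 233 = 0. The discriminant of x^2 + 28x - 233 is (28)^2 - 4·(-233) = 784 + 932 = 1716, and 4·(429) is not a perfect square in Q since 429 is squarefree and ≠ 1. Hence x^2 + 28x - 233 is irreducible over Q and is the minimal polynomial of α.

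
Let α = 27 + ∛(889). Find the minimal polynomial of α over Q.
m_α(x) = x^3 - 81x^2 + 2187x - 20572

Set β = α - 27 = ∛(889), so β^3 = 889. Then (α - 27)^3 - 889 = 0, i.e. α is a root of g(x) = (x - 27)^3 - 889 = x^3 - 81x^2 + 2187x - 20572. Since g(x) = h(x - 27) where h(x) = x^3 - 889, and h is irreducible over Q (because 889 is not a perfect cube, so h has no rational root, and a monic cubic with no rational root is irreducible), g is also irreducible (irreducibility is preserved under the substitution x → x - 27). Hence m_α(x) = x^3 - 81x^2 + 2187x - 20572.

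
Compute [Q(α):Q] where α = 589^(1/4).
[Q(α):Q] = 4

α is a root of x^4 - 589. By Eisenstein's criterion at the prime p = 19 (which divides the constant term 589 but p^2 = 361 does not, since 589 is squarefree), x^4 - 589 is irreducible over Q. Hence [Q(α):Q] = 4.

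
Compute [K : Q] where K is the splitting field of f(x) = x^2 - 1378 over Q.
[K : Q] = 2

f(x) = x^2 - 1378 factors as (x - √1378)(x + √1378). The splitting field is K = Q(√1378). Since 1378 is squarefree and > 1, it is not a perfect square, so x^2 - 1378 is irreducible over Q and [Q(√1378) : Q] = 2. Hence [K : Q] = 2.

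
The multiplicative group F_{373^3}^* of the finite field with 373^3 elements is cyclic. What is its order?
|F_{373^3}^*| = 51895116

F_{373^3} has 373^3 = 51895117 elements; its multiplicative group consists of all nonzero elements, so |F_{373^3}^*| = 51895117 - 1 = 51895116. (It is cyclic since any finite subgroup of the multiplicative group of a field is cyclic.)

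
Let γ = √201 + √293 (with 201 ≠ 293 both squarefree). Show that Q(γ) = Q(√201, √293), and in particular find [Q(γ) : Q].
[Q(γ) : Q] = 4 (equivalently, Q(γ) = Q(√201, √293))

Obviously Q(γ) ⊆ Q(√201, √293), and [Q(√201, √293):Q] = 4 (since 201, 293 are distinct squarefree integers > 1 with 58893 not a perfect square). To show equality we compute the minimal polynomial of γ. From γ = √201 + √293: γ^2 = 201 + 2√(58893) + 293 = 494 + 2√(58893), so γ^2 - 494 = 2√(58893); squaring, (γ^2 - 494)^2 = 4·58893, i.e. γ^4 - 988γ^2 + 244036 - 235572 = 0, i.e. γ^4 - 988γ^2 + 8464 = 0. So γ is a root of x^4 - 988x^2 + 8464. This polynomial is irreducible over Q: it has no rational root (each ±√201 ± √293 is irrational), and any factorization into two quadratics over Q would force √(58893) ∈ Q (pairing opposite roots) or √201, √293 ∈ Q (other pairings), all impossible. Hence [Q(γ):Q] = 4 = [Q(√201, √293):Q], so Q(γ) = Q(√201, √293).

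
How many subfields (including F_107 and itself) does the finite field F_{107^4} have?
F_{107^4} has 3 subfields

The subfields of F_{p^n} are exactly the fields F_{p^d} for d | n (each is the fixed field of the unique index-d subgroup of Gal(F_{p^n}/F_p) ≅ Z/nZ). The divisors of n = 4 are {1, 2, 4}, giving 3 subfields: F_{107^1}, F_{107^2}, F_{107^4}.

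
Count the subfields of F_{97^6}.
F_{97^6} has 4 subfields

The subfields of F_{p^n} are exactly the fields F_{p^d} for d | n (each is the fixed field of the unique index-d subgroup of Gal(F_{p^n}/F_p) ≅ Z/nZ). The divisors of n = 6 are {1, 2, 3, 6}, giving 4 subfields: F_{97^1}, F_{97^2}, F_{97^3}, F_{97^6}.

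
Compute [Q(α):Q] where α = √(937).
[Q(α):Q] = 2

[Q(α):Q] equals the degree of the minimal polynomial of α. Here α^2 = 937 and x^2 - 937 is irreducible (d = 937 is squarefree, ≠ 1, hence not a square), so deg(m_α) = 2. Thus [Q(α):Q] = 2.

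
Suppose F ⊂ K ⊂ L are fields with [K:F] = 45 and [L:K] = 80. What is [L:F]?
[L:F] = 3600

The tower law says that for any tower of field extensions F ⊂ K ⊂ L with finite degrees, [L:F] = [L:K] · [K:F]. Here this gives [L:F] = 80 · 45 = 3600.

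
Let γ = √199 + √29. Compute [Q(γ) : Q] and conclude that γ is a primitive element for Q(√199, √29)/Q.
[Q(γ) : Q] = 4 (equivalently, Q(γ) = Q(√199, √29))

Obviously Q(γ) ⊆ Q(√199, √29), and [Q(√199, √29):Q] = 4 (since 199, 29 are distinct squarefree integers > 1 with 5771 not a perfect square). To show equality we compute the minimal polynomial of γ. From γ = √199 + √29: γ^2 = 199 + 2√(5771) + 29 = 228 + 2√(5771), so γ^2 - 228 = 2√(5771); squaring, (γ^2 - 228)^2 = 4·5771, i.e. γ^4 - 456γ^2 + 51984 - 23084 = 0, i.e. γ^4 - 456γ^2 + 28900 = 0. So γ is a root of x^4 - 456x^2 + 28900. This polynomial is irreducible over Q: it has no rational root (each ±√199 ± √29 is irrational), and any factorization into two quadratics over Q would force √(5771) ∈ Q (pairing opposite roots) or √199, √29 ∈ Q (other pairings), all impossible. Hence [Q(γ):Q] = 4 = [Q(√199, √29):Q], so Q(γ) = Q(√199, √29).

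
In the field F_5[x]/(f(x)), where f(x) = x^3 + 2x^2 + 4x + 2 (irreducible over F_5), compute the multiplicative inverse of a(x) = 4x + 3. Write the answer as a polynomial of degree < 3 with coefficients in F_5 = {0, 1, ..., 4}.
a(x)^(-1) ≡ 4x^2 + 1 (mod f(x))

Since f is irreducible over F_5, F_5[x]/(f) is a field and a(x) ≠ 0 has an inverse. Apply the extended Euclidean algorithm to f(x) and a(x) in F_5[x]: f(x) = (4x^2 + 1)·a(x) + (4). The last nonzero remainder is the constant 4 = gcd(f, a) in F_5. Back-substituting through the division chain expresses 4 = s(x)·a(x) + t(x)·f(x) with s(x) ≡ x^2 + 4 (mod f), so (x^2 + 4)·a(x) ≡ 4 (mod f). Multiplying by 4^(-1) ≡ 4 in F_5 gives a(x)^(-1) ≡ 4·(x^2 + 4) ≡ 4x^2 + 1 (mod f). Check: (4x + 3)·(4x^2 + 1) = x^3 + 2x^2 + 4x + 3 ≡ 1 (mod x^3 + 2x^2 + 4x + 2).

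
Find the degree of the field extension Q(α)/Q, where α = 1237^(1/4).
[Q(α):Q] = 4

α is a root of x^4 - 1237. By Eisenstein's criterion at the prime p = 1237 (which divides the constant term 1237 but p^2 = 1530169 does not, since 1237 is squarefree), x^4 - 1237 is irreducible over Q. Hence [Q(α):Q] = 4.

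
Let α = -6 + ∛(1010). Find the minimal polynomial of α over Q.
m_α(x) = x^3 + 18x^2 + 108x - 794

Set β = α + 6 = ∛(1010), so β^3 = 1010. Then (α + 6)^3 - 1010 = 0, i.e. α is a root of g(x) = (x + 6)^3 - 1010 = x^3 + 18x^2 + 108x - 794. Since g(x) = h(x + 6) where h(x) = x^3 - 1010, and h is irreducible over Q (because 1010 is not a perfect cube, so h has no rational root, and a monic cubic with no rational root is irreducible), g is also irreducible (irreducibility is preserved under the substitution x → x + 6). Hence m_α(x) = x^3 + 18x^2 + 108x - 794.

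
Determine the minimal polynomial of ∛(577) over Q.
m_α(x) = x^3 - 577

α satisfies α^3 = 577, so x^3 - 577 annihilates α. By the rational root test, a rational root p/q (in lowest terms) of x^3 - 577 would satisfy p^3 = 577 q^3, forcing q = 1 and p^3 = 577; but 577 is not a perfect cube, contradiction. A monic cubic over Q with no rational root is irreducible (any nontrivial factorization would include a linear factor). Hence x^3 - 577 is the minimal polynomial of α, and in particular [Q(α):Q] = 3.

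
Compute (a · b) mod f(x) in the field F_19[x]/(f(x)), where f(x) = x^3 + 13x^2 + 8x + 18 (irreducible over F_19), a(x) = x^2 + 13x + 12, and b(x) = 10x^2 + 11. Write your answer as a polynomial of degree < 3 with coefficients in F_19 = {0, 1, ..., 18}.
a · b ≡ 13x^2 + x + 18 (mod f(x))

Multiply in F_19[x]: a(x)·b(x) = (x^2 + 13x + 12)·(10x^2 + 11) = 10x^4 + 16x^3 + 17x^2 + 10x + 18. This has degree ≥ 3, so divide by f(x) over F_19: 10x^4 + 16x^3 + 17x^2 + 10x + 18 = (10x)·(x^3 + 13x^2 + 8x + 18) + (13x^2 + x + 18). Hence a·b ≡ 13x^2 + x + 18 (mod f). (F_19[x]/(f) is a field with 19^3 = 6859 elements since f is irreducible of degree 3.)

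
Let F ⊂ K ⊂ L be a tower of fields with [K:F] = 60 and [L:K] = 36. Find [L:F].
[L:F] = 2160

The tower law says that for any tower of field extensions F ⊂ K ⊂ L with finite degrees, [L:F] = [L:K] · [K:F]. Here this gives [L:F] = 36 · 60 = 2160.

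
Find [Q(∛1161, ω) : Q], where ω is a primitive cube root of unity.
[Q(∛1161, ω) : Q] = 6

[Q(∛1161):Q] = 3 (min poly x^3 - 1161, irreducible since 1161 is not a perfect cube). [Q(ω):Q] = 2 (min poly x^2 + x + 1). Since Q(∛1161) ⊂ R and ω ∉ R, we have ω ∉ Q(∛1161), so x^2 + x + 1 remains irreducible over Q(∛1161) and [Q(∛1161, ω) : Q(∛1161)] = 2. By the tower law, [Q(∛1161, ω) : Q] = 3 · 2 = 6. (In fact Q(∛1161, ω) is the splitting field of x^3 - 1161 over Q.)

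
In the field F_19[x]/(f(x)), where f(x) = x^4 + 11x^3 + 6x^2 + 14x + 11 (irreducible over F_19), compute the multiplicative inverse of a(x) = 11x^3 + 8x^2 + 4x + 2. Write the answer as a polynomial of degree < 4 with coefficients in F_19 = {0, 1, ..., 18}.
a(x)^(-1) ≡ 6x^3 + 6x^2 + 2x + 16 (mod f(x))

Since f is irreducible over F_19, F_19[x]/(f) is a field and a(x) ≠ 0 has an inverse. Apply the extended Euclidean algorithm to f(x) and a(x) in F_19[x]: f(x) = (7x + 8)·a(x) + (9x^2 + 6x + 14);  a(x) = (16x + 5)·(9x^2 + 6x + 14) + (16x + 8);  (9x^2 + 6x + 14) = (16x + 9)·(16x + 8) + (18). The last nonzero remainder is the constant 18 = gcd(f, a) in F_19. Back-substituting through the division chain expresses 18 = s(x)·a(x) + t(x)·f(x) with s(x) ≡ 13x^3 + 13x^2 + 17x + 3 (mod f), so (13x^3 + 13x^2 + 17x + 3)·a(x) ≡ 18 (mod f). Multiplying by 18^(-1) ≡ 18 in F_19 gives a(x)^(-1) ≡ 18·(13x^3 + 13x^2 + 17x + 3) ≡ 6x^3 + 6x^2 + 2x + 16 (mod f). Check: (11x^3 + 8x^2 + 4x + 2)·(6x^3 + 6x^2 + 2x + 16) = 9x^6 + 18x^4 + 15x^2 + 11x + 13 ≡ 1 (mod x^4 + 11x^3 + 6x^2 + 14x + 11).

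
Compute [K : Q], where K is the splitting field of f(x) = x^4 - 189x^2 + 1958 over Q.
[K : Q] = 4

Solving the quadratic in x^2: x^2 = (189 ± √(189^2 - 4·1958))/2 = (189 ± √27889)/2 = (189 ± 167)/2, giving x^2 = 178 or x^2 = 11. So f(x) = (x^2 - 178)(x^2 - 11) and the roots of f are ±√178, ±√11. Hence the splitting field is K = Q(√178, √11). Since 178 and 11 are distinct squarefree integers > 1, their product 1958 is not a perfect square, so √11 ∉ Q(√178). By the tower law [K:Q] = [Q(√178,√11):Q(√178)] · [Q(√178):Q] = 2 · 2 = 4.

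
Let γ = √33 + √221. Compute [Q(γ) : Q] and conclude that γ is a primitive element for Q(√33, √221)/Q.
[Q(γ) : Q] = 4 (equivalently, Q(γ) = Q(√33, √221))

Obviously Q(γ) ⊆ Q(√33, √221), and [Q(√33, √221):Q] = 4 (since 33, 221 are distinct squarefree integers > 1 with 7293 not a perfect square). To show equality we compute the minimal polynomial of γ. From γ = √33 + √221: γ^2 = 33 + 2√(7293) + 221 = 254 + 2√(7293), so γ^2 - 254 = 2√(7293); squaring, (γ^2 - 254)^2 = 4·7293, i.e. γ^4 - 508γ^2 + 64516 - 29172 = 0, i.e. γ^4 - 508γ^2 + 35344 = 0. So γ is a root of x^4 - 508x^2 + 35344. This polynomial is irreducible over Q: it has no rational root (each ±√33 ± √221 is irrational), and any factorization into two quadratics over Q would force √(7293) ∈ Q (pairing opposite roots) or √33, √221 ∈ Q (other pairings), all impossible. Hence [Q(γ):Q] = 4 = [Q(√33, √221):Q], so Q(γ) = Q(√33, √221).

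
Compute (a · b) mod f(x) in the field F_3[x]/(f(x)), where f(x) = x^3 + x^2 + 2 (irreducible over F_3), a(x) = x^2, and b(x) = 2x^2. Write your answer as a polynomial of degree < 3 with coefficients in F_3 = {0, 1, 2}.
a · b ≡ 2x^2 + 2x + 1 (mod f(x))

Multiply in F_3[x]: a(x)·b(x) = (x^2)·(2x^2) = 2x^4. This has degree ≥ 3, so divide by f(x) over F_3: 2x^4 = (2x + 1)·(x^3 + x^2 + 2) + (2x^2 + 2x + 1). Hence a·b ≡ 2x^2 + 2x + 1 (mod f). (F_3[x]/(f) is a field with 3^3 = 27 elements since f is irreducible of degree 3.)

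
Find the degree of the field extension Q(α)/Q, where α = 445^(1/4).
[Q(α):Q] = 4

α is a root of x^4 - 445. By Eisenstein's criterion at the prime p = 5 (which divides the constant term 445 but p^2 = 25 does not, since 445 is squarefree), x^4 - 445 is irreducible over Q. Hence [Q(α):Q] = 4.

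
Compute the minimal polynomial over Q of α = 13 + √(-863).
m_α(x) = x^2 - 26x + 1032

From α - 13 = √(-863), squaring gives (α - 13)^2 = -863, i.e. α^2 - 26α + 169 = -863, so α^2 - 26α + 1032 = 0. The discriminant of x^2 - 26x + 1032 is (-26)^2 - 4·(1032) = 676 - 4128 = -3452, and 4·(-863) is not a perfect square in Q since -863 is squarefree and ≠ 1. Hence x^2 - 26x + 1032 is irreducible over Q and is the minimal polynomial of α.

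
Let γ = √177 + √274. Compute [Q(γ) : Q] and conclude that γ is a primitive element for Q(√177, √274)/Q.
[Q(γ) : Q] = 4 (equivalently, Q(γ) = Q(√177, √274))

Obviously Q(γ) ⊆ Q(√177, √274), and [Q(√177, √274):Q] = 4 (since 177, 274 are distinct squarefree integers > 1 with 48498 not a perfect square). To show equality we compute the minimal polynomial of γ. From γ = √177 + √274: γ^2 = 177 + 2√(48498) + 274 = 451 + 2√(48498), so γ^2 - 451 = 2√(48498); squaring, (γ^2 - 451)^2 = 4·48498, i.e. γ^4 - 902γ^2 + 203401 - 193992 = 0, i.e. γ^4 - 902γ^2 + 9409 = 0. So γ is a root of x^4 - 902x^2 + 9409. This polynomial is irreducible over Q: it has no rational root (each ±√177 ± √274 is irrational), and any factorization into two quadratics over Q would force √(48498) ∈ Q (pairing opposite roots) or √177, √274 ∈ Q (other pairings), all impossible. Hence [Q(γ):Q] = 4 = [Q(√177, √274):Q], so Q(γ) = Q(√177, √274).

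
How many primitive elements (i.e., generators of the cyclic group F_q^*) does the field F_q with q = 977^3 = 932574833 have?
There are φ(932574832) = 393120000 primitive elements

F_q^* is cyclic of order q - 1 = 932574832. A cyclic group of order m has exactly φ(m) generators. Here m = 932574832 = 2^4 · 7 · 61 · 136501, so the number of primitive elements is φ(932574832) = 393120000.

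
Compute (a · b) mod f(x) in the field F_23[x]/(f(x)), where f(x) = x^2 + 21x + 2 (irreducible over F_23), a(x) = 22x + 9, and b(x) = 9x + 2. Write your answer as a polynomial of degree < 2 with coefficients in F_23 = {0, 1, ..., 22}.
a · b ≡ 15x + 13 (mod f(x))

Multiply in F_23[x]: a(x)·b(x) = (22x + 9)·(9x + 2) = 14x^2 + 10x + 18. This has degree ≥ 2, so divide by f(x) over F_23: 14x^2 + 10x + 18 = (14)·(x^2 + 21x + 2) + (15x + 13). Hence a·b ≡ 15x + 13 (mod f). (F_23[x]/(f) is a field with 23^2 = 529 elements since f is irreducible of degree 2.)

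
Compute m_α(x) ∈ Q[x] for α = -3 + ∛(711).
m_α(x) = x^3 + 9x^2 + 27x - 684

Set β = α + 3 = ∛(711), so β^3 = 711. Then (α + 3)^3 - 711 = 0, i.e. α is a root of g(x) = (x + 3)^3 - 711 = x^3 + 9x^2 + 27x - 684. Since g(x) = h(x + 3) where h(x) = x^3 - 711, and h is irreducible over Q (because 711 is not a perfect cube, so h has no rational root, and a monic cubic with no rational root is irreducible), g is also irreducible (irreducibility is preserved under the substitution x → x + 3). Hence m_α(x) = x^3 + 9x^2 + 27x - 684.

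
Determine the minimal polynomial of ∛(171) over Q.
m_α(x) = x^3 - 171

α satisfies α^3 = 171, so x^3 - 171 annihilates α. By the rational root test, a rational root p/q (in lowest terms) of x^3 - 171 would satisfy p^3 = 171 q^3, forcing q = 1 and p^3 = 171; but 171 is not a perfect cube, contradiction. A monic cubic over Q with no rational root is irreducible (any nontrivial factorization would include a linear factor). Hence x^3 - 171 is the minimal polynomial of α, and in particular [Q(α):Q] = 3.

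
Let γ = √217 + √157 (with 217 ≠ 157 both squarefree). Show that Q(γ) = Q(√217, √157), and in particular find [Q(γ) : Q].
[Q(γ) : Q] = 4 (equivalently, Q(γ) = Q(√217, √157))

Obviously Q(γ) ⊆ Q(√217, √157), and [Q(√217, √157):Q] = 4 (since 217, 157 are distinct squarefree integers > 1 with 34069 not a perfect square). To show equality we compute the minimal polynomial of γ. From γ = √217 + √157: γ^2 = 217 + 2√(34069) + 157 = 374 + 2√(34069), so γ^2 - 374 = 2√(34069); squaring, (γ^2 - 374)^2 = 4·34069, i.e. γ^4 - 748γ^2 + 139876 - 136276 = 0, i.e. γ^4 - 748γ^2 + 3600 = 0. So γ is a root of x^4 - 748x^2 + 3600. This polynomial is irreducible over Q: it has no rational root (each ±√217 ± √157 is irrational), and any factorization into two quadratics over Q would force √(34069) ∈ Q (pairing opposite roots) or √217, √157 ∈ Q (other pairings), all impossible. Hence [Q(γ):Q] = 4 = [Q(√217, √157):Q], so Q(γ) = Q(√217, √157).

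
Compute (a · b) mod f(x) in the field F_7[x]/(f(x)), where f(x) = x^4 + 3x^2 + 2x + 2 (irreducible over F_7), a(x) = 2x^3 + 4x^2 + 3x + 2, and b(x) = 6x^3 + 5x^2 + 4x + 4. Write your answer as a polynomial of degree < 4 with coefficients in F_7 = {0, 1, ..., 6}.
a · b ≡ 2x^3 + 2x + 2 (mod f(x))

Multiply in F_7[x]: a(x)·b(x) = (2x^3 + 4x^2 + 3x + 2)·(6x^3 + 5x^2 + 4x + 4) = 5x^6 + 6x^5 + 4x^4 + 2x^3 + 3x^2 + 6x + 1. This has degree ≥ 4, so divide by f(x) over F_7: 5x^6 + 6x^5 + 4x^4 + 2x^3 + 3x^2 + 6x + 1 = (5x^2 + 6x + 3)·(x^4 + 3x^2 + 2x + 2) + (2x^3 + 2x + 2). Hence a·b ≡ 2x^3 + 2x + 2 (mod f). (F_7[x]/(f) is a field with 7^4 = 2401 elements since f is irreducible of degree 4.)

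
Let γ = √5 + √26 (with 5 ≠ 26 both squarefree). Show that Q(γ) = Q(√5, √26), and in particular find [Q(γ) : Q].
[Q(γ) : Q] = 4 (equivalently, Q(γ) = Q(√5, √26))

Obviously Q(γ) ⊆ Q(√5, √26), and [Q(√5, √26):Q] = 4 (since 5, 26 are distinct squarefree integers > 1 with 130 not a perfect square). To show equality we compute the minimal polynomial of γ. From γ = √5 + √26: γ^2 = 5 + 2√(130) + 26 = 31 + 2√(130), so γ^2 - 31 = 2√(130); squaring, (γ^2 - 31)^2 = 4·130, i.e. γ^4 - 62γ^2 + 961 - 520 = 0, i.e. γ^4 - 62γ^2 + 441 = 0. So γ is a root of x^4 - 62x^2 + 441. This polynomial is irreducible over Q: it has no rational root (each ±√5 ± √26 is irrational), and any factorization into two quadratics over Q would force √(130) ∈ Q (pairing opposite roots) or √5, √26 ∈ Q (other pairings), all impossible. Hence [Q(γ):Q] = 4 = [Q(√5, √26):Q], so Q(γ) = Q(√5, √26).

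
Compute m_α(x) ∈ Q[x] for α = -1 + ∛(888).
m_α(x) = x^3 + 3x^2 + 3x - 887

Set β = α + 1 = ∛(888), so β^3 = 888. Then (α + 1)^3 - 888 = 0, i.e. α is a root of g(x) = (x + 1)^3 - 888 = x^3 + 3x^2 + 3x - 887. Since g(x) = h(x + 1) where h(x) = x^3 - 888, and h is irreducible over Q (because 888 is not a perfect cube, so h has no rational root, and a monic cubic with no rational root is irreducible), g is also irreducible (irreducibility is preserved under the substitution x → x + 1). Hence m_α(x) = x^3 + 3x^2 + 3x - 887.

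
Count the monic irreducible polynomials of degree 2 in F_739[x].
There are 272691 monic irreducible polynomials of degree 2 over F_739

Each element of F_{739^2} that lies in no proper subfield is a root of exactly one monic irreducible of degree 2 over F_739, and each such polynomial has 2 distinct roots in F_{739^2}. By Möbius inversion the count is N_739(2) = (1/2) Σ_{d|2} μ(2/d) · 739^d = (1/2)(μ(2)·739^1 + μ(1)·739^2) = 545382/2 = 272691.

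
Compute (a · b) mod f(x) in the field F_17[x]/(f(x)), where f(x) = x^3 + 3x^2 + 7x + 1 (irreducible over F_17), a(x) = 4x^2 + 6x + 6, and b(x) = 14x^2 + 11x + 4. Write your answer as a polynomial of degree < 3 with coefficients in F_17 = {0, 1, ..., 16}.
a · b ≡ 13x^2 + 8x + 13 (mod f(x))

Multiply in F_17[x]: a(x)·b(x) = (4x^2 + 6x + 6)·(14x^2 + 11x + 4) = 5x^4 + 9x^3 + 13x^2 + 5x + 7. This has degree ≥ 3, so divide by f(x) over F_17: 5x^4 + 9x^3 + 13x^2 + 5x + 7 = (5x + 11)·(x^3 + 3x^2 + 7x + 1) + (13x^2 + 8x + 13). Hence a·b ≡ 13x^2 + 8x + 13 (mod f). (F_17[x]/(f) is a field with 17^3 = 4913 elements since f is irreducible of degree 3.)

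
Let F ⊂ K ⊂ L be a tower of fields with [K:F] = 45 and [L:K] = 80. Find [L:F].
[L:F] = 3600

The tower law says that for any tower of field extensions F ⊂ K ⊂ L with finite degrees, [L:F] = [L:K] · [K:F]. Here this gives [L:F] = 80 · 45 = 3600.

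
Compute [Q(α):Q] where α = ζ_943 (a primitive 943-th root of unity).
[Q(α):Q] = 880

The minimal polynomial of ζ_943 over Q is the 943-th cyclotomic polynomial Φ_943(x), which is irreducible over Q and has degree φ(943) = 880. Hence [Q(α):Q] = φ(943) = 880.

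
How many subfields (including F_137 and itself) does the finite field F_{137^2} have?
F_{137^2} has 2 subfields

The subfields of F_{p^n} are exactly the fields F_{p^d} for d | n (each is the fixed field of the unique index-d subgroup of Gal(F_{p^n}/F_p) ≅ Z/nZ). The divisors of n = 2 are {1, 2}, giving 2 subfields: F_{137^1}, F_{137^2}.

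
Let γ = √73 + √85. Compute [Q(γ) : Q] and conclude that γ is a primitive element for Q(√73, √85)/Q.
[Q(γ) : Q] = 4 (equivalently, Q(γ) = Q(√73, √85))

Obviously Q(γ) ⊆ Q(√73, √85), and [Q(√73, √85):Q] = 4 (since 73, 85 are distinct squarefree integers > 1 with 6205 not a perfect square). To show equality we compute the minimal polynomial of γ. From γ = √73 + √85: γ^2 = 73 + 2√(6205) + 85 = 158 + 2√(6205), so γ^2 - 158 = 2√(6205); squaring, (γ^2 - 158)^2 = 4·6205, i.e. γ^4 - 316γ^2 + 24964 - 24820 = 0, i.e. γ^4 - 316γ^2 + 144 = 0. So γ is a root of x^4 - 316x^2 + 144. This polynomial is irreducible over Q: it has no rational root (each ±√73 ± √85 is irrational), and any factorization into two quadratics over Q would force √(6205) ∈ Q (pairing opposite roots) or √73, √85 ∈ Q (other pairings), all impossible. Hence [Q(γ):Q] = 4 = [Q(√73, √85):Q], so Q(γ) = Q(√73, √85).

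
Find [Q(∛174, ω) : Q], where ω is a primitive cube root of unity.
[Q(∛174, ω) : Q] = 6

[Q(∛174):Q] = 3 (min poly x^3 - 174, irreducible since 174 is not a perfect cube). [Q(ω):Q] = 2 (min poly x^2 + x + 1). Since Q(∛174) ⊂ R and ω ∉ R, we have ω ∉ Q(∛174), so x^2 + x + 1 remains irreducible over Q(∛174) and [Q(∛174, ω) : Q(∛174)] = 2. By the tower law, [Q(∛174, ω) : Q] = 3 · 2 = 6. (In fact Q(∛174, ω) is the splitting field of x^3 - 174 over Q.)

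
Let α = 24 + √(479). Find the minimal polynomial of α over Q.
m_α(x) = x^2 - 48x + 97

From α - 24 = √(479), squaring gives (α - 24)^2 = 479, i.e. α^2 - 48α + 576 = 479, so α^2 - 48α + 97 = 0. The discriminant of x^2 - 48x + 97 is (-48)^2 - 4·(97) = 2304 - 388 = 1916, and 4·(479) is not a perfect square in Q since 479 is squarefree and ≠ 1. Hence x^2 - 48x + 97 is irreducible over Q and is the minimal polynomial of α.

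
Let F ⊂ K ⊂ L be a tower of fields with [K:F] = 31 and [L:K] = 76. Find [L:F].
[L:F] = 2356

The tower law says that for any tower of field extensions F ⊂ K ⊂ L with finite degrees, [L:F] = [L:K] · [K:F]. Here this gives [L:F] = 76 · 31 = 2356.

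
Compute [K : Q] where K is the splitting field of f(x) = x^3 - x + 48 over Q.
[K : Q] = 6

By the rational root test, any rational root of the monic integer polynomial f(x) = x^3 - x + 48 must be an integer dividing the constant term 48, i.e. one of ±{1, 2, 3, 4, 6, 8, 12, 16, 24, 48}. Evaluating: f(1) = 48, f(-1) = 48, f(2) = 54, f(-2) = 42, f(3) = 72, f(-3) = 24, f(4) = 108, f(-4) = -12, f(6) = 258, f(-6) = -162, f(8) = 552, f(-8) = -456, f(12) = 1764, f(-12) = -1668, f(16) = 4128, f(-16) = -4032, f(24) = 13848, f(-24) = -13752, f(48) = 110592, f(-48) = -110496; none is 0, so f has no rational root and is therefore irreducible over Q (a cubic with no linear factor over a field is irreducible). For an irreducible cubic, the Galois group is A_3 or S_3 according as the discriminant disc(f) = -4a^3 - 27b^2 = -4·(-1)^3 - 27·(48)^2 = -62204 is or is not a square in Q. Here disc(f) = -62204 is not a perfect square in Q, so the Galois group of f over Q is not contained in A_3 and must be all of S_3. The splitting field has degree |S_3| = 6 over Q, so [K : Q] = 6.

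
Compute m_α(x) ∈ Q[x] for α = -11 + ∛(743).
m_α(x) = x^3 + 33x^2 + 363x + 588

Set β = α + 11 = ∛(743), so β^3 = 743. Then (α + 11)^3 - 743 = 0, i.e. α is a root of g(x) = (x + 11)^3 - 743 = x^3 + 33x^2 + 363x + 588. Since g(x) = h(x + 11) where h(x) = x^3 - 743, and h is irreducible over Q (because 743 is not a perfect cube, so h has no rational root, and a monic cubic with no rational root is irreducible), g is also irreducible (irreducibility is preserved under the substitution x → x + 11). Hence m_α(x) = x^3 + 33x^2 + 363x + 588.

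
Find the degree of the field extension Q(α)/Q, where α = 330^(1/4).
[Q(α):Q] = 4

α is a root of x^4 - 330. By Eisenstein's criterion at the prime p = 2 (which divides the constant term 330 but p^2 = 4 does not, since 330 is squarefree), x^4 - 330 is irreducible over Q. Hence [Q(α):Q] = 4.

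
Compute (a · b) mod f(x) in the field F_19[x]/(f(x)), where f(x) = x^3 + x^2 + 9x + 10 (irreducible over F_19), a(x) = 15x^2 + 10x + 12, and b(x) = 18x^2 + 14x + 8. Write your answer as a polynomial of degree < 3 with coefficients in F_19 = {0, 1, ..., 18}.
a · b ≡ 16x^2 + 2x + 17 (mod f(x))

Multiply in F_19[x]: a(x)·b(x) = (15x^2 + 10x + 12)·(18x^2 + 14x + 8) = 4x^4 + 10x^3 + x^2 + x + 1. This has degree ≥ 3, so divide by f(x) over F_19: 4x^4 + 10x^3 + x^2 + x + 1 = (4x + 6)·(x^3 + x^2 + 9x + 10) + (16x^2 + 2x + 17). Hence a·b ≡ 16x^2 + 2x + 17 (mod f). (F_19[x]/(f) is a field with 19^3 = 6859 elements since f is irreducible of degree 3.)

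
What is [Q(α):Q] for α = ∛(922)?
[Q(α):Q] = 3

The minimal polynomial of α is x^3 - 922, irreducible over Q since 922 is not a perfect cube (so x^3 - 922 has no rational root). Hence [Q(α):Q] = deg(m_α) = 3.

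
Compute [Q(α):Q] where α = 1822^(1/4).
[Q(α):Q] = 4

α is a root of x^4 - 1822. By Eisenstein's criterion at the prime p = 2 (which divides the constant term 1822 but p^2 = 4 does not, since 1822 is squarefree), x^4 - 1822 is irreducible over Q. Hence [Q(α):Q] = 4.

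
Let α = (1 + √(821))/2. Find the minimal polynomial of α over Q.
m_α(x) = x^2 - x - 205

From 2α - 1 = √(821), squaring gives (2α - 1)^2 = 821, i.e. 4α^2 - 4α + 1 = 821, so α^2 - α + (1 - 821)/4 = 0. Since 821 ≡ 1 (mod 4), (1 - 821)/4 = -205 ∈ Z. The polynomial x^2 - x - 205 has discriminant 1 - 4·(-205) = 821, which is not a perfect square in Q (d = 821 is squarefree and ≠ 1), so x^2 - x - 205 is irreducible over Q. It is the minimal polynomial of α.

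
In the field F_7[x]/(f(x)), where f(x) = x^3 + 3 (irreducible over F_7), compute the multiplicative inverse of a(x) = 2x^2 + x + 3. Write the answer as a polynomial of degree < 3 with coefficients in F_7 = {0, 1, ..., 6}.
a(x)^(-1) ≡ 3x^2 + 2x + 5 (mod f(x))

Since f is irreducible over F_7, F_7[x]/(f) is a field and a(x) ≠ 0 has an inverse. Apply the extended Euclidean algorithm to f(x) and a(x) in F_7[x]: f(x) = (4x + 5)·a(x) + (4x + 2);  a(x) = (4x)·(4x + 2) + (3). The last nonzero remainder is the constant 3 = gcd(f, a) in F_7. Back-substituting through the division chain expresses 3 = s(x)·a(x) + t(x)·f(x) with s(x) ≡ 2x^2 + 6x + 1 (mod f), so (2x^2 + 6x + 1)·a(x) ≡ 3 (mod f). Multiplying by 3^(-1) ≡ 5 in F_7 gives a(x)^(-1) ≡ 5·(2x^2 + 6x + 1) ≡ 3x^2 + 2x + 5 (mod f). Check: (2x^2 + x + 3)·(3x^2 + 2x + 5) = 6x^4 + 4x + 1 ≡ 1 (mod x^3 + 3).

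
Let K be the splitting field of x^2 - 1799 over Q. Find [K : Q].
[K : Q] = 2

f(x) = x^2 - 1799 factors as (x - √1799)(x + √1799). The splitting field is K = Q(√1799). Since 1799 is squarefree and > 1, it is not a perfect square, so x^2 - 1799 is irreducible over Q and [Q(√1799) : Q] = 2. Hence [K : Q] = 2.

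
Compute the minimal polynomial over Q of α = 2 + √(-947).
m_α(x) = x^2 - 4x + 951

From α - 2 = √(-947), squaring gives (α - 2)^2 = -947, i.e. α^2 - 4α + 4 = -947, so α^2 - 4α + 951 = 0. The discriminant of x^2 - 4x + 951 is (-4)^2 - 4·(951) = 16 - 3804 = -3788, and 4·(-947) is not a perfect square in Q since -947 is squarefree and ≠ 1. Hence x^2 - 4x + 951 is irreducible over Q and is the minimal polynomial of α.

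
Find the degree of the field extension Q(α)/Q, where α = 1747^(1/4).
[Q(α):Q] = 4

α is a root of x^4 - 1747. By Eisenstein's criterion at the prime p = 1747 (which divides the constant term 1747 but p^2 = 3052009 does not, since 1747 is squarefree), x^4 - 1747 is irreducible over Q. Hence [Q(α):Q] = 4.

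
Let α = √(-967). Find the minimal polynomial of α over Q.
m_α(x) = x^2 + 967

α satisfies α^2 + 967 = 0, so x^2 + 967 annihilates α. Since d = -967 is squarefree and ≠ 1, it is not a perfect square in Q, so x^2 + 967 has no rational root and is therefore irreducible over Q (a degree-2 polynomial over a field is irreducible iff it has no root). Hence m_α(x) = x^2 + 967.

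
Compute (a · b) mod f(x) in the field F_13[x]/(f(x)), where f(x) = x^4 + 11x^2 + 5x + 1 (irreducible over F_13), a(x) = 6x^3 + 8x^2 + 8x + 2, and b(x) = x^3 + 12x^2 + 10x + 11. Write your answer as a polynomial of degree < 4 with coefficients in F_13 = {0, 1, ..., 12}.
a · b ≡ 10x^3 + 8x^2 + 6x + 2 (mod f(x))

Multiply in F_13[x]: a(x)·b(x) = (6x^3 + 8x^2 + 8x + 2)·(x^3 + 12x^2 + 10x + 11) = 6x^6 + 2x^5 + 8x^4 + 10x^3 + 10x^2 + 4x + 9. This has degree ≥ 4, so divide by f(x) over F_13: 6x^6 + 2x^5 + 8x^4 + 10x^3 + 10x^2 + 4x + 9 = (6x^2 + 2x + 7)·(x^4 + 11x^2 + 5x + 1) + (10x^3 + 8x^2 + 6x + 2). Hence a·b ≡ 10x^3 + 8x^2 + 6x + 2 (mod f). (F_13[x]/(f) is a field with 13^4 = 28561 elements since f is irreducible of degree 4.)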